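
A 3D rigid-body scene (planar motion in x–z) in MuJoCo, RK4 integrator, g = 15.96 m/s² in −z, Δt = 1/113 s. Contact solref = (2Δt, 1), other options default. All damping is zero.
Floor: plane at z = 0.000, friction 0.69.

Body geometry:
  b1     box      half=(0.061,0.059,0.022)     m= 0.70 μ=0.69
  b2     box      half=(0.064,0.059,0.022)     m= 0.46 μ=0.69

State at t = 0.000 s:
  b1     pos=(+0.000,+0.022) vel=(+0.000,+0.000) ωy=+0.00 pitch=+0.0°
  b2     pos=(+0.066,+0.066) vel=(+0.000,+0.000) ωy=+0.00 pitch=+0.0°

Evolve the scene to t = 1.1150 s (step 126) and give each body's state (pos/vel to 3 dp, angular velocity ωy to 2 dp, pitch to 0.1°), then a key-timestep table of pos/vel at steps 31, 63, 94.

State at t = 1.1150 s:
  b1     pos=(-0.001,+0.022) vel=(-0.001,+0.000) ωy=+0.00 pitch=+0.0°
  b2     pos=(+0.078,+0.057) vel=(+0.001,-0.001) ωy=-0.03 pitch=+39.1°

Key-timestep trajectory:
   step    t(s)  b1.x    b1.z    b1.vx   b1.vz   b2.x    b2.z    b2.vx   b2.vz 
     31  0.2743   +0.000  +0.022  -0.001  +0.000   +0.077  +0.058  +0.039  +0.002
     63  0.5575   +0.000  +0.022  -0.001  +0.000   +0.078  +0.058  +0.001  -0.001
     94  0.8319   -0.001  +0.022  -0.001  +0.000   +0.078  +0.058  +0.001  -0.001


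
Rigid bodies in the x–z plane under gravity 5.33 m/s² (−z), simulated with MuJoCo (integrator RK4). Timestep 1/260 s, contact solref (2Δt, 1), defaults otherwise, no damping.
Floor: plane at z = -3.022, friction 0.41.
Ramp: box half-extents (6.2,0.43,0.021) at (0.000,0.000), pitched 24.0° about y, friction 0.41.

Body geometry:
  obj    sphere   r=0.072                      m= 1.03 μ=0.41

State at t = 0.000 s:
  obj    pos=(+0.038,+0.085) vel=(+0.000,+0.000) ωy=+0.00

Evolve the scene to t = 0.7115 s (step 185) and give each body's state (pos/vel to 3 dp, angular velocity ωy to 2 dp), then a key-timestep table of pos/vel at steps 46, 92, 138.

State at t = 0.7115 s:
  obj    pos=(+0.396,-0.075) vel=(+1.007,-0.448) ωy=+15.30

Key-timestep trajectory:
   step    t(s)  obj.x    obj.z    obj.vx   obj.vz 
     46  0.1769   +0.060  +0.075  +0.250  -0.111
     92  0.3538   +0.127  +0.045  +0.501  -0.223
    138  0.5308   +0.237  -0.004  +0.751  -0.334


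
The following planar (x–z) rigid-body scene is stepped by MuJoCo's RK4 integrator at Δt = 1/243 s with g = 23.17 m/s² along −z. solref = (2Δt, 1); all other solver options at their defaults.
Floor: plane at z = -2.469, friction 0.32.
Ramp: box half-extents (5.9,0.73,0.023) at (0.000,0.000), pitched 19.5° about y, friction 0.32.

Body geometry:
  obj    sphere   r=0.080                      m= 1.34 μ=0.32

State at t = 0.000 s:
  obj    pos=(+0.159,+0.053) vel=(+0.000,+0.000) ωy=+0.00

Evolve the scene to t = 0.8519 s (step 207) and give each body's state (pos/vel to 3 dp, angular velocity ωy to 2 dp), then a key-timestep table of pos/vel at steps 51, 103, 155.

State at t = 0.8519 s:
  obj    pos=(+2.049,-0.616) vel=(+4.436,-1.571) ωy=+58.82

Key-timestep trajectory:
   step    t(s)  obj.x    obj.z    obj.vx   obj.vz 
     51  0.2099   +0.274  +0.012  +1.093  -0.387
    103  0.4239   +0.627  -0.113  +2.208  -0.782
    155  0.6379   +1.219  -0.322  +3.322  -1.176


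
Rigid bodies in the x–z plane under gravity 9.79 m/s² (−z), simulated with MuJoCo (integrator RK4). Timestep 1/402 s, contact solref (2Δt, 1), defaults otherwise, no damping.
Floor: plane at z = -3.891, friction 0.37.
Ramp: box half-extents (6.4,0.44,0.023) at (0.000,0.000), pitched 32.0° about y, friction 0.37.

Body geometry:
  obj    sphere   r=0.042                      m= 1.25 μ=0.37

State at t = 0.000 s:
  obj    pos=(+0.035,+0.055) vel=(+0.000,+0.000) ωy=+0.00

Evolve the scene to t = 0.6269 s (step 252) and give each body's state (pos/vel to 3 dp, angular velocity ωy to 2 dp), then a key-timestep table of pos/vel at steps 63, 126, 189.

State at t = 0.6269 s:
  obj    pos=(+0.652,-0.331) vel=(+1.970,-1.231) ωy=+55.30

Key-timestep trajectory:
   step    t(s)  obj.x    obj.z    obj.vx   obj.vz 
     63  0.1567   +0.074  +0.031  +0.493  -0.308
    126  0.3134   +0.189  -0.042  +0.985  -0.616
    189  0.4701   +0.382  -0.162  +1.478  -0.923


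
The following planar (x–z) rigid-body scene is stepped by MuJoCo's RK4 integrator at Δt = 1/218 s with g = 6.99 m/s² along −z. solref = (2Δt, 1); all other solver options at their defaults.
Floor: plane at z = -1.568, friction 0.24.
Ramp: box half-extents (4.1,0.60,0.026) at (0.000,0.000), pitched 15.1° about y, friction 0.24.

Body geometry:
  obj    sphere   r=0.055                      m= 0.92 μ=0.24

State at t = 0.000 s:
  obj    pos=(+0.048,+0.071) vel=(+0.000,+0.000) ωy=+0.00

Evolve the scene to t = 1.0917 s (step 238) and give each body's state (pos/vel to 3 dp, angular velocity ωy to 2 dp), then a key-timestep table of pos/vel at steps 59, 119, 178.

State at t = 1.0917 s:
  obj    pos=(+0.796,-0.131) vel=(+1.371,-0.370) ωy=+25.81

Key-timestep trajectory:
   step    t(s)  obj.x    obj.z    obj.vx   obj.vz 
     59  0.2706   +0.094  +0.059  +0.340  -0.092
    119  0.5459   +0.235  +0.020  +0.686  -0.185
    178  0.8165   +0.467  -0.042  +1.025  -0.277


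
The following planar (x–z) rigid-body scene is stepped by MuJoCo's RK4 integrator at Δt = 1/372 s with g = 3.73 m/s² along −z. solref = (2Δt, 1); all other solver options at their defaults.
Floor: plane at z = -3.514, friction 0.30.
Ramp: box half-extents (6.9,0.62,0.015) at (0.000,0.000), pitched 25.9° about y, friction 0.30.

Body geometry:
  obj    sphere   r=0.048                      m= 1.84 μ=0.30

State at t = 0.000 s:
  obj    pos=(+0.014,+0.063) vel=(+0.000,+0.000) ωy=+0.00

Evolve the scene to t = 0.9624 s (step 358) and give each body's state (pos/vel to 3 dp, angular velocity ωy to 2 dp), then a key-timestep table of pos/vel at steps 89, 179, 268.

State at t = 0.9624 s:
  obj    pos=(+0.499,-0.172) vel=(+1.008,-0.489) ωy=+23.33

Key-timestep trajectory:
   step    t(s)  obj.x    obj.z    obj.vx   obj.vz 
     89  0.2392   +0.044  +0.049  +0.250  -0.122
    179  0.4812   +0.135  +0.004  +0.504  -0.245
    268  0.7204   +0.286  -0.069  +0.754  -0.366


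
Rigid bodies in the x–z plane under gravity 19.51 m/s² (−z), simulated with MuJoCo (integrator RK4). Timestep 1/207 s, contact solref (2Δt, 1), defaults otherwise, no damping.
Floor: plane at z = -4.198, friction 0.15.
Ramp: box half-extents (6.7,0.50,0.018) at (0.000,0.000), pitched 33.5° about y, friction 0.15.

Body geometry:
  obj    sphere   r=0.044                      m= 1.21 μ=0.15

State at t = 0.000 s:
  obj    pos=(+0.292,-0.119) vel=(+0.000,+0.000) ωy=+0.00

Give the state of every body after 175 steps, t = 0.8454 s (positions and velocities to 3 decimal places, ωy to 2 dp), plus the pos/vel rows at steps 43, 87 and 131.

State at t = 0.8454 s:
  obj    pos=(+2.774,-1.761) vel=(+5.882,-3.861) ωy=+117.36

Key-timestep trajectory:
   step    t(s)  obj.x    obj.z    obj.vx   obj.vz 
     43  0.2077   +0.442  -0.218  +1.457  -0.924
     87  0.4203   +0.905  -0.525  +2.917  -1.937
    131  0.6329   +1.683  -1.039  +4.394  -2.911


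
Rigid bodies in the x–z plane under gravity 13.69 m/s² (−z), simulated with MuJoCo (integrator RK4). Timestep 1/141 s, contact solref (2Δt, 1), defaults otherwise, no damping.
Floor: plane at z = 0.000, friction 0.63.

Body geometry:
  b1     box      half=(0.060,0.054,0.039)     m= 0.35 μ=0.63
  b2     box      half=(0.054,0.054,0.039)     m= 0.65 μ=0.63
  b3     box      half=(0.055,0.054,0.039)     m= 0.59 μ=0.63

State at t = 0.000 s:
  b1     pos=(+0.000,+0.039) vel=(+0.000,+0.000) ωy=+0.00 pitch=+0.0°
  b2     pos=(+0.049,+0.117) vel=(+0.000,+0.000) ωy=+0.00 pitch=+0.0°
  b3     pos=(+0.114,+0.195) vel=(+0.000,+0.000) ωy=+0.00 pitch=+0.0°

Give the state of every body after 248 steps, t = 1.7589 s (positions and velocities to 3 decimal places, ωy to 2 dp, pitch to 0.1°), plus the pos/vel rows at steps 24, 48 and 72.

State at t = 1.7589 s:
  b1     pos=(+0.000,+0.039) vel=(+0.000,+0.000) ωy=+0.00 pitch=+0.0°
  b2     pos=(+0.108,+0.054) vel=(+0.000,+0.000) ωy=+0.00 pitch=+90.0°
  b3     pos=(+0.333,+0.039) vel=(+0.000,+0.000) ωy=+0.00 pitch=+180.0°

Key-timestep trajectory:
   step    t(s)  b1.x    b1.z    b1.vx   b1.vz   b2.x    b2.z    b2.vx   b2.vz   b3.x    b3.z    b3.vx   b3.vz 
     24  0.1702   +0.000  +0.039  -0.002  +0.000   +0.068  +0.118  +0.271  -0.058   +0.163  +0.155  +0.556  -0.730
     48  0.3404   +0.000  +0.039  +0.000  +0.000   +0.109  +0.053  -0.043  +0.073   +0.258  +0.065  +0.307  +0.125
     72  0.5106   +0.000  +0.039  +0.000  +0.000   +0.108  +0.054  +0.000  +0.000   +0.309  +0.059  +0.434  -0.236


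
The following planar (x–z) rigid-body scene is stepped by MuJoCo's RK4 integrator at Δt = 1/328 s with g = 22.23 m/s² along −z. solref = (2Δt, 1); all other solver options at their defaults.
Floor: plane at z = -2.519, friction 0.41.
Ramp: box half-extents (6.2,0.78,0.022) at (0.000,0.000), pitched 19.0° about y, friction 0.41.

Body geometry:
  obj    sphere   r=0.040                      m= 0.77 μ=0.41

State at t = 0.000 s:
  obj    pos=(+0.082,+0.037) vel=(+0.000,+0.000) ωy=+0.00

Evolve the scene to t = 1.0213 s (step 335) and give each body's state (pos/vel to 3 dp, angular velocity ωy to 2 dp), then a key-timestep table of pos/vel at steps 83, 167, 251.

State at t = 1.0213 s:
  obj    pos=(+2.631,-0.841) vel=(+4.992,-1.719) ωy=+131.99

Key-timestep trajectory:
   step    t(s)  obj.x    obj.z    obj.vx   obj.vz 
     83  0.2530   +0.239  -0.017  +1.237  -0.426
    167  0.5091   +0.716  -0.181  +2.489  -0.857
    251  0.7652   +1.513  -0.456  +3.740  -1.288


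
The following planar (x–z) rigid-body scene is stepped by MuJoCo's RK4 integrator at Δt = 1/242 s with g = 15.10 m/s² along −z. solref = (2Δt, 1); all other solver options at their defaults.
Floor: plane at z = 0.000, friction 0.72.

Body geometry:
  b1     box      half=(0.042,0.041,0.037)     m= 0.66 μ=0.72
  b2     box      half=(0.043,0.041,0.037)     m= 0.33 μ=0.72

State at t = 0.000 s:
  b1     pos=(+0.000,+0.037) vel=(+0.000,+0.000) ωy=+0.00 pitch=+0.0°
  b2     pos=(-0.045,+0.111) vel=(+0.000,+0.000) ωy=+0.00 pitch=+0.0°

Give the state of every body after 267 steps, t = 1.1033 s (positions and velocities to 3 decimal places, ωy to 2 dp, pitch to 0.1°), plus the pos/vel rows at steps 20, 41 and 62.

State at t = 1.1033 s:
  b1     pos=(+0.000,+0.037) vel=(+0.000,+0.000) ωy=+0.00 pitch=+0.0°
  b2     pos=(-0.090,+0.043) vel=(+0.000,+0.000) ωy=+0.00 pitch=-90.0°

Key-timestep trajectory:
   step    t(s)  b1.x    b1.z    b1.vx   b1.vz   b2.x    b2.z    b2.vx   b2.vz 
     20  0.0826   +0.000  +0.037  +0.000  +0.000   -0.048  +0.111  -0.072  -0.011
     41  0.1694   +0.000  +0.037  +0.000  +0.000   -0.061  +0.106  -0.250  -0.150
     62  0.2562   +0.000  +0.037  +0.000  +0.000   -0.087  +0.059  -0.321  -1.142


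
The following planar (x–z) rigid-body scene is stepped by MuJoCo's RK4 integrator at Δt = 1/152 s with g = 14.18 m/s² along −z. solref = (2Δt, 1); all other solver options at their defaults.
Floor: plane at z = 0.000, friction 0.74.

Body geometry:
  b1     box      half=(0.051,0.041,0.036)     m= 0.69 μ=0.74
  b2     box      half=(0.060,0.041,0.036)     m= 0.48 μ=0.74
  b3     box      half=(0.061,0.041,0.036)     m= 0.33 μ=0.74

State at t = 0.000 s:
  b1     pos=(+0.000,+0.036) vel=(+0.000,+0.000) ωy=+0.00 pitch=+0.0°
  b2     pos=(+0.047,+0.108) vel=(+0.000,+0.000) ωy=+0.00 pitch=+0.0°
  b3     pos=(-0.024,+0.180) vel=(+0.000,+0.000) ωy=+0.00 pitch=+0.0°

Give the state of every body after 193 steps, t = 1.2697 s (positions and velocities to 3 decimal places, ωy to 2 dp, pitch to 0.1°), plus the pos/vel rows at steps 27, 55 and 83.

State at t = 1.2697 s:
  b1     pos=(+0.000,+0.036) vel=(+0.000,+0.000) ωy=+0.00 pitch=+0.0°
  b2     pos=(+0.047,+0.108) vel=(+0.000,+0.000) ωy=+0.00 pitch=+0.1°
  b3     pos=(-0.166,+0.036) vel=(+0.000,+0.000) ωy=+0.00 pitch=+180.0°

Key-timestep trajectory:
   step    t(s)  b1.x    b1.z    b1.vx   b1.vz   b2.x    b2.z    b2.vx   b2.vz   b3.x    b3.z    b3.vx   b3.vz 
     27  0.1776   +0.000  +0.036  +0.000  +0.000   +0.047  +0.108  +0.000  +0.000   -0.054  +0.146  -0.283  -0.781
     55  0.3618   +0.000  +0.036  +0.000  +0.000   +0.047  +0.108  +0.000  +0.000   -0.168  +0.031  -0.050  +0.088
     83  0.5461   +0.000  +0.036  +0.000  +0.000   +0.047  +0.108  +0.000  +0.000   -0.166  +0.036  +0.000  +0.000


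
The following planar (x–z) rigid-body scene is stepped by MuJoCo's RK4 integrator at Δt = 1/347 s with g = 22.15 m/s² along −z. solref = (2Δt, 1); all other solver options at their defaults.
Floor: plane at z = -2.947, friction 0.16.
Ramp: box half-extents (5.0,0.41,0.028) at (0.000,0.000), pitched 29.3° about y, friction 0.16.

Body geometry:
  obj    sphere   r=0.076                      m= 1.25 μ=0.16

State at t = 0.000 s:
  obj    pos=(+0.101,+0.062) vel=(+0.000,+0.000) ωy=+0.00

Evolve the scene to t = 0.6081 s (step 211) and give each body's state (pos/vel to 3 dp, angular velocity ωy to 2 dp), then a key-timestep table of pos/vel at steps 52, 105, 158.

State at t = 0.6081 s:
  obj    pos=(+1.353,-0.640) vel=(+4.112,-2.312) ωy=+61.60

Key-timestep trajectory:
   step    t(s)  obj.x    obj.z    obj.vx   obj.vz 
     52  0.1499   +0.178  +0.019  +1.019  -0.566
    105  0.3026   +0.412  -0.112  +2.051  -1.147
    158  0.4553   +0.804  -0.332  +3.084  -1.723


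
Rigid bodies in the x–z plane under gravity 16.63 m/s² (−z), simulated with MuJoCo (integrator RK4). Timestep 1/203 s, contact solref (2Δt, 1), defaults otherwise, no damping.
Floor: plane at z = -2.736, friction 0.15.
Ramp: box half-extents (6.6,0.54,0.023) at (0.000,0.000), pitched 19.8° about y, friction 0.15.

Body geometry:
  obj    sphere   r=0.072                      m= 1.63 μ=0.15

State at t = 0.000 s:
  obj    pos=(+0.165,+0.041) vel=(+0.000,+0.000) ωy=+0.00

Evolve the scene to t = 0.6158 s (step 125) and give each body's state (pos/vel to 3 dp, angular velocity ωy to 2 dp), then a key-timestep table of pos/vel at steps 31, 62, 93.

State at t = 0.6158 s:
  obj    pos=(+0.883,-0.217) vel=(+2.331,-0.839) ωy=+34.40

Key-timestep trajectory:
   step    t(s)  obj.x    obj.z    obj.vx   obj.vz 
     31  0.1527   +0.209  +0.026  +0.578  -0.208
     62  0.3054   +0.342  -0.022  +1.157  -0.416
     93  0.4581   +0.563  -0.102  +1.735  -0.625


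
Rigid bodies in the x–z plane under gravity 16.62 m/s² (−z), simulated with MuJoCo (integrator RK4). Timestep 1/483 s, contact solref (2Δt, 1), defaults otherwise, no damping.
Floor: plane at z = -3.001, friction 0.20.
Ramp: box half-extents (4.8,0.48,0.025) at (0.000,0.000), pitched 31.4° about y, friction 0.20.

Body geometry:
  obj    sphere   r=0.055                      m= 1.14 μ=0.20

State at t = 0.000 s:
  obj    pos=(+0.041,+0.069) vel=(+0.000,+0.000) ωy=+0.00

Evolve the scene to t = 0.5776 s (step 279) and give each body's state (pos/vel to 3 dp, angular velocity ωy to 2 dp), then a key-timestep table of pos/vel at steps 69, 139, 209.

State at t = 0.5776 s:
  obj    pos=(+0.922,-0.469) vel=(+3.050,-1.862) ωy=+64.95

Key-timestep trajectory:
   step    t(s)  obj.x    obj.z    obj.vx   obj.vz 
     69  0.1429   +0.095  +0.036  +0.754  -0.460
    139  0.2878   +0.260  -0.065  +1.520  -0.928
    209  0.4327   +0.535  -0.233  +2.285  -1.395


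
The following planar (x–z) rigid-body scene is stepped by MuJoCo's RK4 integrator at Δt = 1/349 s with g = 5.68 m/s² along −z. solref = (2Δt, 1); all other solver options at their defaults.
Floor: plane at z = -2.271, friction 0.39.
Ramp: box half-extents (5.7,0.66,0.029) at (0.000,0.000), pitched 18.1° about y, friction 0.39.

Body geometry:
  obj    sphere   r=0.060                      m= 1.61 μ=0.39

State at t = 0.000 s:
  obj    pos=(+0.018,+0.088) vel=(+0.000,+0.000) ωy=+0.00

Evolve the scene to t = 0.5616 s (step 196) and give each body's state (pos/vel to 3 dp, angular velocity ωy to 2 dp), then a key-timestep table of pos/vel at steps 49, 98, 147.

State at t = 0.5616 s:
  obj    pos=(+0.207,+0.026) vel=(+0.673,-0.220) ωy=+11.80

Key-timestep trajectory:
   step    t(s)  obj.x    obj.z    obj.vx   obj.vz 
     49  0.1404   +0.030  +0.084  +0.168  -0.055
     98  0.2808   +0.065  +0.072  +0.336  -0.110
    147  0.4212   +0.124  +0.053  +0.505  -0.165


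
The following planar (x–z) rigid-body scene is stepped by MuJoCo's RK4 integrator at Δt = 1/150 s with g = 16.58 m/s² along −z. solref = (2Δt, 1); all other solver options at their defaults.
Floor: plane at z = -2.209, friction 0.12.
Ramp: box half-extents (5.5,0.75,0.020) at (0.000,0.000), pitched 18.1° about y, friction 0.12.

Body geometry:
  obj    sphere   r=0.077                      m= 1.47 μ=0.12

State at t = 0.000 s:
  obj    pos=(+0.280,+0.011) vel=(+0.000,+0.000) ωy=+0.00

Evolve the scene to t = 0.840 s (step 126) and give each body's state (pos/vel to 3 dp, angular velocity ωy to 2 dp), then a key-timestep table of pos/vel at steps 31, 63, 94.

State at t = 0.840 s:
  obj    pos=(+1.514,-0.393) vel=(+2.938,-0.960) ωy=+40.12

Key-timestep trajectory:
   step    t(s)  obj.x    obj.z    obj.vx   obj.vz 
     31  0.2067   +0.355  -0.014  +0.723  -0.236
     63  0.4200   +0.589  -0.090  +1.469  -0.480
     94  0.6267   +0.967  -0.214  +2.192  -0.716


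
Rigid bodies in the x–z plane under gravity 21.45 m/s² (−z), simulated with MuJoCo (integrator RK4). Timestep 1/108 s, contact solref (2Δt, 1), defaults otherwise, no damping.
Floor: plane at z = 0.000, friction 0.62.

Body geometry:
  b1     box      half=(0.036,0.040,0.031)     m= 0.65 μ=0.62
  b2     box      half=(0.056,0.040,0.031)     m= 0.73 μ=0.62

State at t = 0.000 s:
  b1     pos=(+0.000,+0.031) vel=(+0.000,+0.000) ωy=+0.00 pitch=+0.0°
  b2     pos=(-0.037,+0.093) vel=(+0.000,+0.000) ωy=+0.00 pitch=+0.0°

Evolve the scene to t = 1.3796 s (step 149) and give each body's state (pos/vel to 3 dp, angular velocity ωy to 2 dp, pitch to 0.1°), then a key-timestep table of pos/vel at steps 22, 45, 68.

State at t = 1.3796 s:
  b1     pos=(+0.000,+0.031) vel=(+0.000,+0.000) ωy=+0.00 pitch=+0.0°
  b2     pos=(-0.085,+0.056) vel=(+0.000,+0.000) ωy=+0.00 pitch=-90.0°

Key-timestep trajectory:
   step    t(s)  b1.x    b1.z    b1.vx   b1.vz   b2.x    b2.z    b2.vx   b2.vz 
     22  0.2037   +0.000  +0.031  +0.001  +0.000   -0.051  +0.089  -0.226  -0.187
     45  0.4167   +0.000  +0.031  +0.000  +0.000   -0.107  +0.063  -0.009  +0.001
     68  0.6296   +0.000  +0.031  +0.000  +0.000   -0.079  +0.058  -0.163  -0.056


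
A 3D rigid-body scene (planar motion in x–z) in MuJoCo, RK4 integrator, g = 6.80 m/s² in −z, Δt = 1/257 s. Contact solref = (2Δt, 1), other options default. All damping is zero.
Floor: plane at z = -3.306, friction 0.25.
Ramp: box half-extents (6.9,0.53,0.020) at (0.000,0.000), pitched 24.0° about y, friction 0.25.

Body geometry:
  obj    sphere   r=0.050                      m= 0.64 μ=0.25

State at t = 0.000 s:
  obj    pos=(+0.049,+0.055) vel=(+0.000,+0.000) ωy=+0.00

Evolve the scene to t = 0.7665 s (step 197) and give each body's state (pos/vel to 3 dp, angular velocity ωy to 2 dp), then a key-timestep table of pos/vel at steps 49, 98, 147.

State at t = 0.7665 s:
  obj    pos=(+0.579,-0.181) vel=(+1.383,-0.616) ωy=+30.28

Key-timestep trajectory:
   step    t(s)  obj.x    obj.z    obj.vx   obj.vz 
     49  0.1907   +0.082  +0.040  +0.344  -0.153
     98  0.3813   +0.180  -0.004  +0.688  -0.306
    147  0.5720   +0.344  -0.077  +1.032  -0.460


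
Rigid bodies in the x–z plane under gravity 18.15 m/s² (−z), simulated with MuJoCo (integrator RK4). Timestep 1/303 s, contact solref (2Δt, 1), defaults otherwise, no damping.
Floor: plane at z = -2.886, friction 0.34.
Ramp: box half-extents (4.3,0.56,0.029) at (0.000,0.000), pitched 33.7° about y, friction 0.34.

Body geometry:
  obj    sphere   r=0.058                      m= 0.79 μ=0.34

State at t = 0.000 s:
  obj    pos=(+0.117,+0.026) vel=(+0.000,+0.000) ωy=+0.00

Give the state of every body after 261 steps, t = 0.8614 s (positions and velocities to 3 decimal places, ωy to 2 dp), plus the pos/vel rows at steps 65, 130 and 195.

State at t = 0.8614 s:
  obj    pos=(+2.338,-1.454) vel=(+5.155,-3.438) ωy=+106.81

Key-timestep trajectory:
   step    t(s)  obj.x    obj.z    obj.vx   obj.vz 
     65  0.2145   +0.255  -0.065  +1.284  -0.856
    130  0.4290   +0.668  -0.341  +2.568  -1.712
    195  0.6436   +1.357  -0.800  +3.851  -2.569


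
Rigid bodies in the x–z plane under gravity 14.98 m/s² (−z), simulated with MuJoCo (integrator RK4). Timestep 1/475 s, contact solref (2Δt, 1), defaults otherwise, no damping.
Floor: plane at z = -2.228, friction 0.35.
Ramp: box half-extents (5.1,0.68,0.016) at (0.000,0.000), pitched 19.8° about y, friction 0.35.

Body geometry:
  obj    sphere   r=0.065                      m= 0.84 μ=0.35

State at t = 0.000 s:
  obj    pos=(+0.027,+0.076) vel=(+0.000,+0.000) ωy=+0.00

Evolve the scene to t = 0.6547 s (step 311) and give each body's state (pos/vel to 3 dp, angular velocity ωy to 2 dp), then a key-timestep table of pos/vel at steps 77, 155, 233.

State at t = 0.6547 s:
  obj    pos=(+0.758,-0.187) vel=(+2.233,-0.804) ωy=+36.50

Key-timestep trajectory:
   step    t(s)  obj.x    obj.z    obj.vx   obj.vz 
     77  0.1621   +0.072  +0.060  +0.553  -0.199
    155  0.3263   +0.209  +0.011  +1.113  -0.401
    233  0.4905   +0.437  -0.071  +1.673  -0.602


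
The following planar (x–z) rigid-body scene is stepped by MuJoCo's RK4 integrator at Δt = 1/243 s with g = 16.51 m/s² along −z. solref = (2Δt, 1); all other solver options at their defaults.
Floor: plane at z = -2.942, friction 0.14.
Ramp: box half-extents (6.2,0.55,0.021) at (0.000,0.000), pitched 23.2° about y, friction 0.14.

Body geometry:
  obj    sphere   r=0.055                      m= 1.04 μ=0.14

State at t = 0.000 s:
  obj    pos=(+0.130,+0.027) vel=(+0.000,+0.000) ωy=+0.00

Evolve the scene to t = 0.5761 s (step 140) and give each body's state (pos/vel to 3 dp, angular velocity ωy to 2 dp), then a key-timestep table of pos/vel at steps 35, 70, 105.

State at t = 0.5761 s:
  obj    pos=(+0.839,-0.277) vel=(+2.460,-1.055) ωy=+48.64

Key-timestep trajectory:
   step    t(s)  obj.x    obj.z    obj.vx   obj.vz 
     35  0.1440   +0.174  +0.008  +0.615  -0.264
     70  0.2881   +0.307  -0.049  +1.230  -0.527
    105  0.4321   +0.529  -0.144  +1.845  -0.791


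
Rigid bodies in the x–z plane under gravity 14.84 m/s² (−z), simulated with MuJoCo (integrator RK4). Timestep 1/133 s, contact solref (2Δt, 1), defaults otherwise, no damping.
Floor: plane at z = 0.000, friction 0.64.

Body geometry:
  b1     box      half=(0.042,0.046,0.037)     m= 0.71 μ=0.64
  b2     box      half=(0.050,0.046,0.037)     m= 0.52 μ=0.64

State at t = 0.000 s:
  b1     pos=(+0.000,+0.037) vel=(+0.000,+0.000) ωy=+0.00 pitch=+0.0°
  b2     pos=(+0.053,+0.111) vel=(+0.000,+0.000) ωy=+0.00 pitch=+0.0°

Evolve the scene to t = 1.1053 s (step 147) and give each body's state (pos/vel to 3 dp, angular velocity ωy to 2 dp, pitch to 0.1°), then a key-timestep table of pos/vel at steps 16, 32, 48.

State at t = 1.1053 s:
  b1     pos=(+0.000,+0.037) vel=(+0.000,+0.000) ωy=+0.00 pitch=+0.0°
  b2     pos=(+0.100,+0.050) vel=(+0.000,+0.000) ωy=+0.00 pitch=+90.0°

Key-timestep trajectory:
   step    t(s)  b1.x    b1.z    b1.vx   b1.vz   b2.x    b2.z    b2.vx   b2.vz 
     16  0.1203   +0.000  +0.037  +0.000  +0.000   +0.070  +0.100  +0.295  -0.296
     32  0.2406   +0.000  +0.037  +0.000  +0.000   +0.108  +0.053  +0.093  +0.130
     48  0.3609   +0.000  +0.037  +0.000  +0.000   +0.098  +0.050  +0.048  +0.033


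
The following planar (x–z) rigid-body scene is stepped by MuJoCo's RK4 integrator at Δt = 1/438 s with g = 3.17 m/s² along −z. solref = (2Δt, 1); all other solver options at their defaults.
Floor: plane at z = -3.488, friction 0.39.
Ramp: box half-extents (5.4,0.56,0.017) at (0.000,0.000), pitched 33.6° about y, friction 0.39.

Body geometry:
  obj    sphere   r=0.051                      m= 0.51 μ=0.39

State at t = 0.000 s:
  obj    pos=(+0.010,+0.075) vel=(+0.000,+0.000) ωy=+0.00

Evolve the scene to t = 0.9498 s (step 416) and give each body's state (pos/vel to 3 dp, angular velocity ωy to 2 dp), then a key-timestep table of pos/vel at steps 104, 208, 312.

State at t = 0.9498 s:
  obj    pos=(+0.481,-0.238) vel=(+0.991,-0.659) ωy=+23.33

Key-timestep trajectory:
   step    t(s)  obj.x    obj.z    obj.vx   obj.vz 
    104  0.2374   +0.039  +0.055  +0.248  -0.165
    208  0.4749   +0.128  -0.003  +0.496  -0.329
    312  0.7123   +0.275  -0.101  +0.743  -0.494


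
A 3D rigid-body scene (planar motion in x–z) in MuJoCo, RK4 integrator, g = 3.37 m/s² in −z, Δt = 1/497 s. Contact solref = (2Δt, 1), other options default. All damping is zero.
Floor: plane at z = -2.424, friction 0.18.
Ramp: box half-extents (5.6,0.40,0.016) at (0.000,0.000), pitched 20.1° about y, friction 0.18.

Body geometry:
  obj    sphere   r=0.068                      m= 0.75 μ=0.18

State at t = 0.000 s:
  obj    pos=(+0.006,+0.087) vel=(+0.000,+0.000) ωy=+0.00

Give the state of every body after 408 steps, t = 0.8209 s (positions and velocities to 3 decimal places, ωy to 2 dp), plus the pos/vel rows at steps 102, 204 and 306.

State at t = 0.8209 s:
  obj    pos=(+0.268,-0.009) vel=(+0.638,-0.233) ωy=+9.99

Key-timestep trajectory:
   step    t(s)  obj.x    obj.z    obj.vx   obj.vz 
    102  0.2052   +0.022  +0.081  +0.159  -0.058
    204  0.4105   +0.072  +0.063  +0.319  -0.117
    306  0.6157   +0.153  +0.033  +0.478  -0.175


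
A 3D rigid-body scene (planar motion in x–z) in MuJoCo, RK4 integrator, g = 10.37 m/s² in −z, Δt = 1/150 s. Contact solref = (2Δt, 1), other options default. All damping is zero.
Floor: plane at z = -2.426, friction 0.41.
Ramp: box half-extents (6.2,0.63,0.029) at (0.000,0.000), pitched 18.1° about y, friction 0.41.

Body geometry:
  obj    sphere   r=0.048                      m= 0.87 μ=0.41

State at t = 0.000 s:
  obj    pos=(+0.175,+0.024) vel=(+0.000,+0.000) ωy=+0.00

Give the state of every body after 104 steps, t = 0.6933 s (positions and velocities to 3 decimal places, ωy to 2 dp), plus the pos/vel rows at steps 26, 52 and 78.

State at t = 0.6933 s:
  obj    pos=(+0.701,-0.148) vel=(+1.517,-0.496) ωy=+33.23

Key-timestep trajectory:
   step    t(s)  obj.x    obj.z    obj.vx   obj.vz 
     26  0.1733   +0.208  +0.013  +0.379  -0.124
     52  0.3467   +0.306  -0.019  +0.758  -0.248
     78  0.5200   +0.471  -0.073  +1.137  -0.372


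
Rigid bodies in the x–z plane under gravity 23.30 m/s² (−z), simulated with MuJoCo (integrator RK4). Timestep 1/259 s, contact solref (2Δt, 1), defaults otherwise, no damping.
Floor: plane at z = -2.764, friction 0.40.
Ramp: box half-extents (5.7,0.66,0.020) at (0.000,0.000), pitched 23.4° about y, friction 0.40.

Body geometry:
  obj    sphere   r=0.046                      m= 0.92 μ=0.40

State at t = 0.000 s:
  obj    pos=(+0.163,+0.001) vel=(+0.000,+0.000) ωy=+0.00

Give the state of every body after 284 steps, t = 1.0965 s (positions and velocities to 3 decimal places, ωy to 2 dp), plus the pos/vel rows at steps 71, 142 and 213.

State at t = 1.0965 s:
  obj    pos=(+3.810,-1.577) vel=(+6.651,-2.878) ωy=+157.55

Key-timestep trajectory:
   step    t(s)  obj.x    obj.z    obj.vx   obj.vz 
     71  0.2741   +0.391  -0.097  +1.663  -0.720
    142  0.5483   +1.075  -0.393  +3.326  -1.439
    213  0.8224   +2.214  -0.886  +4.989  -2.159


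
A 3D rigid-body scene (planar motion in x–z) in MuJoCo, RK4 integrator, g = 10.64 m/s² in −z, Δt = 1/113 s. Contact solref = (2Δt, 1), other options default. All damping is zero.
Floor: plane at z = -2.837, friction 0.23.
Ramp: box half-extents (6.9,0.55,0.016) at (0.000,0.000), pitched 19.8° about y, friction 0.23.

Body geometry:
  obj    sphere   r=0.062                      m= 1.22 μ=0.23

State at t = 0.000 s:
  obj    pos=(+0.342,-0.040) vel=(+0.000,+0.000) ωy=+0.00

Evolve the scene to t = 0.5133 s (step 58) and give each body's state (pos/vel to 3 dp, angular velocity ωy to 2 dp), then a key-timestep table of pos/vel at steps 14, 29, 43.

State at t = 0.5133 s:
  obj    pos=(+0.661,-0.155) vel=(+1.243,-0.448) ωy=+21.30

Key-timestep trajectory:
   step    t(s)  obj.x    obj.z    obj.vx   obj.vz 
     14  0.1239   +0.361  -0.047  +0.300  -0.107
     29  0.2566   +0.422  -0.069  +0.622  -0.224
     43  0.3805   +0.517  -0.103  +0.922  -0.332


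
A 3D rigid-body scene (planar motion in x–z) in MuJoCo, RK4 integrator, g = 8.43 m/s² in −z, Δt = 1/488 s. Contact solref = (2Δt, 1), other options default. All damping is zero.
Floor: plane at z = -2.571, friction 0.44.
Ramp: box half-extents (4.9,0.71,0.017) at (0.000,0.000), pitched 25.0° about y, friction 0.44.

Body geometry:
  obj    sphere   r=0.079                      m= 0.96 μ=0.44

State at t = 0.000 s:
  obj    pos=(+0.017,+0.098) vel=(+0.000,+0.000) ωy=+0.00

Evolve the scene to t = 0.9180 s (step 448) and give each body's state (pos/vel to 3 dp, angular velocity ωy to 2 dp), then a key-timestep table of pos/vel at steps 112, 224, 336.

State at t = 0.9180 s:
  obj    pos=(+0.989,-0.355) vel=(+2.117,-0.987) ωy=+29.57

Key-timestep trajectory:
   step    t(s)  obj.x    obj.z    obj.vx   obj.vz 
    112  0.2295   +0.078  +0.070  +0.529  -0.247
    224  0.4590   +0.260  -0.015  +1.059  -0.494
    336  0.6885   +0.564  -0.157  +1.588  -0.741


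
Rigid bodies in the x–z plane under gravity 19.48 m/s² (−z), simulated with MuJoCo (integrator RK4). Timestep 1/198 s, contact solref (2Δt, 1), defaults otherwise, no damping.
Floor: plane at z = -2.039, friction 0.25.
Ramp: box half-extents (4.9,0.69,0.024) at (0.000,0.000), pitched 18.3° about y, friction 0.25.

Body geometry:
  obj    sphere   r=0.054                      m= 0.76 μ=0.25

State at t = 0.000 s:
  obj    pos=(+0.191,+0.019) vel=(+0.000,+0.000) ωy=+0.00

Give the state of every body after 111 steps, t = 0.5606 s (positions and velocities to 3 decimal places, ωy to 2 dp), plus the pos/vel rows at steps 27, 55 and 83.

State at t = 0.5606 s:
  obj    pos=(+0.843,-0.197) vel=(+2.326,-0.769) ωy=+45.34

Key-timestep trajectory:
   step    t(s)  obj.x    obj.z    obj.vx   obj.vz 
     27  0.1364   +0.230  +0.006  +0.566  -0.187
     55  0.2778   +0.351  -0.034  +1.152  -0.381
     83  0.4192   +0.556  -0.102  +1.739  -0.575


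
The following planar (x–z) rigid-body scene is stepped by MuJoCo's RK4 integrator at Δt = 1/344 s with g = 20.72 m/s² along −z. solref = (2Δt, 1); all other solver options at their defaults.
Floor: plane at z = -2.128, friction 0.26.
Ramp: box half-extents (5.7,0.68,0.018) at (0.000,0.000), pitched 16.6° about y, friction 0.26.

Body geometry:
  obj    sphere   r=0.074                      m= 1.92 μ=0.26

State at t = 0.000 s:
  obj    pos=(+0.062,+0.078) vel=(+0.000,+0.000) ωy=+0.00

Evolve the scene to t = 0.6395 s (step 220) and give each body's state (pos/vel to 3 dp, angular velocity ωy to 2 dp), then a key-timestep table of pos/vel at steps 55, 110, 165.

State at t = 0.6395 s:
  obj    pos=(+0.891,-0.170) vel=(+2.591,-0.773) ωy=+36.54

Key-timestep trajectory:
   step    t(s)  obj.x    obj.z    obj.vx   obj.vz 
     55  0.1599   +0.114  +0.062  +0.648  -0.193
    110  0.3198   +0.269  +0.016  +1.296  -0.386
    165  0.4797   +0.528  -0.061  +1.944  -0.579


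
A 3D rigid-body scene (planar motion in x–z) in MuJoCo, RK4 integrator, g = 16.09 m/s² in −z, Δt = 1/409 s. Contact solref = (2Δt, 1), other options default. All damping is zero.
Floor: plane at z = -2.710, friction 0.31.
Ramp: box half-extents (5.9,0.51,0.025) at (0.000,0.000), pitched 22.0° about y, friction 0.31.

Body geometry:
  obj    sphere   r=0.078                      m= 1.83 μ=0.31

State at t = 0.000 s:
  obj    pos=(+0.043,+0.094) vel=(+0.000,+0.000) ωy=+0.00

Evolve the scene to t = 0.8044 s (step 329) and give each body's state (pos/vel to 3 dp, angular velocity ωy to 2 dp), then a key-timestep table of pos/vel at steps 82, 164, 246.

State at t = 0.8044 s:
  obj    pos=(+1.334,-0.428) vel=(+3.211,-1.297) ωy=+44.40

Key-timestep trajectory:
   step    t(s)  obj.x    obj.z    obj.vx   obj.vz 
     82  0.2005   +0.123  +0.061  +0.800  -0.323
    164  0.4010   +0.364  -0.036  +1.601  -0.647
    246  0.6015   +0.765  -0.198  +2.401  -0.970


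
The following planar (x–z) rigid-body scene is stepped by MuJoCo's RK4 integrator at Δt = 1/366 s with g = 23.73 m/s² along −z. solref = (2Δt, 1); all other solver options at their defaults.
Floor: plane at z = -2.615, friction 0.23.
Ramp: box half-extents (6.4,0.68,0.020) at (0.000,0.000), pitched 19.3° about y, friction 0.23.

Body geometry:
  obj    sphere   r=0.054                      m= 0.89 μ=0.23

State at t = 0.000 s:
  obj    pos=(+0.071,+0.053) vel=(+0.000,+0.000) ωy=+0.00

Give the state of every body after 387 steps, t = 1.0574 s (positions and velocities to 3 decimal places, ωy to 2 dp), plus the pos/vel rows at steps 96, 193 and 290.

State at t = 1.0574 s:
  obj    pos=(+3.027,-0.982) vel=(+5.591,-1.958) ωy=+109.69

Key-timestep trajectory:
   step    t(s)  obj.x    obj.z    obj.vx   obj.vz 
     96  0.2623   +0.253  -0.010  +1.387  -0.486
    193  0.5273   +0.806  -0.204  +2.788  -0.976
    290  0.7923   +1.731  -0.528  +4.190  -1.467


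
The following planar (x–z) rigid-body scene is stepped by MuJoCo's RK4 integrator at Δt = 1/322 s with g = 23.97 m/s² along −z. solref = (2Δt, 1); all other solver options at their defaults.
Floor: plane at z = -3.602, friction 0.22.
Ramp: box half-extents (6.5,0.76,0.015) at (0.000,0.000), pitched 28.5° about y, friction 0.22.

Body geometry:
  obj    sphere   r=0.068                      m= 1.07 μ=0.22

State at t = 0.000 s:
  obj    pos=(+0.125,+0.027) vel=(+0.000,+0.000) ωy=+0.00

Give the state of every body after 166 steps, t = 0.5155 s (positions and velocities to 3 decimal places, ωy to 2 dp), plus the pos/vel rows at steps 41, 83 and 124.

State at t = 0.5155 s:
  obj    pos=(+1.079,-0.491) vel=(+3.702,-2.010) ωy=+61.92

Key-timestep trajectory:
   step    t(s)  obj.x    obj.z    obj.vx   obj.vz 
     41  0.1273   +0.183  -0.005  +0.915  -0.497
     83  0.2578   +0.364  -0.103  +1.851  -1.005
    124  0.3851   +0.657  -0.263  +2.765  -1.501


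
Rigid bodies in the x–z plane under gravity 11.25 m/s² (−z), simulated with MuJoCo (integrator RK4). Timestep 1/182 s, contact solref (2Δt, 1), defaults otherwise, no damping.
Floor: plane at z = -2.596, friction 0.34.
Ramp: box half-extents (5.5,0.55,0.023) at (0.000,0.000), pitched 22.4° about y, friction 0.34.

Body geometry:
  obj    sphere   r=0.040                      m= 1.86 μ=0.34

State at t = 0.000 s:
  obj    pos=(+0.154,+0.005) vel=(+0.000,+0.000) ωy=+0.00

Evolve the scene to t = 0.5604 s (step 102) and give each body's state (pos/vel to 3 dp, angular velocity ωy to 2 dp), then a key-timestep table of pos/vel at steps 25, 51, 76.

State at t = 0.5604 s:
  obj    pos=(+0.599,-0.179) vel=(+1.587,-0.654) ωy=+42.89

Key-timestep trajectory:
   step    t(s)  obj.x    obj.z    obj.vx   obj.vz 
     25  0.1374   +0.181  -0.006  +0.389  -0.160
     51  0.2802   +0.265  -0.041  +0.793  -0.327
     76  0.4176   +0.401  -0.097  +1.182  -0.487


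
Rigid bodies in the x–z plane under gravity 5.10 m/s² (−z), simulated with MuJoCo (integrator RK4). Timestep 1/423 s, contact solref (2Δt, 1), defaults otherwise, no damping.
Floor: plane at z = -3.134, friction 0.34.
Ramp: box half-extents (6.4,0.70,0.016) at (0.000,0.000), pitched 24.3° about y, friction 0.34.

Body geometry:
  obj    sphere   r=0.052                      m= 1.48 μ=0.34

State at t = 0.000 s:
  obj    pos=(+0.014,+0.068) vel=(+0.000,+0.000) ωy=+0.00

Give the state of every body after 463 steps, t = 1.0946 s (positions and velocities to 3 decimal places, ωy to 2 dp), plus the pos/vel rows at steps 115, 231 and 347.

State at t = 1.0946 s:
  obj    pos=(+0.833,-0.301) vel=(+1.495,-0.675) ωy=+31.55

Key-timestep trajectory:
   step    t(s)  obj.x    obj.z    obj.vx   obj.vz 
    115  0.2719   +0.065  +0.045  +0.371  -0.168
    231  0.5461   +0.218  -0.024  +0.746  -0.337
    347  0.8203   +0.474  -0.139  +1.121  -0.506


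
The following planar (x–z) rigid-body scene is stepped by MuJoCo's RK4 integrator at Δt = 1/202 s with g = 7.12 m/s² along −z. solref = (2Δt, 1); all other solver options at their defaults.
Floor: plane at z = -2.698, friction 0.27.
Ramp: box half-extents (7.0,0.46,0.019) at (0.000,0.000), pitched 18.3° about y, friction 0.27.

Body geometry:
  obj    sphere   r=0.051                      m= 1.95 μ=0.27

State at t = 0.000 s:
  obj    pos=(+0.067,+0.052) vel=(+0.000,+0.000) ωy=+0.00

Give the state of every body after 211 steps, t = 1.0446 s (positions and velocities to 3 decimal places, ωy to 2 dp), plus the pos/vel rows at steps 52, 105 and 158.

State at t = 1.0446 s:
  obj    pos=(+0.894,-0.222) vel=(+1.584,-0.524) ωy=+32.70

Key-timestep trajectory:
   step    t(s)  obj.x    obj.z    obj.vx   obj.vz 
     52  0.2574   +0.117  +0.035  +0.390  -0.129
    105  0.5198   +0.272  -0.016  +0.788  -0.261
    158  0.7822   +0.531  -0.102  +1.186  -0.392


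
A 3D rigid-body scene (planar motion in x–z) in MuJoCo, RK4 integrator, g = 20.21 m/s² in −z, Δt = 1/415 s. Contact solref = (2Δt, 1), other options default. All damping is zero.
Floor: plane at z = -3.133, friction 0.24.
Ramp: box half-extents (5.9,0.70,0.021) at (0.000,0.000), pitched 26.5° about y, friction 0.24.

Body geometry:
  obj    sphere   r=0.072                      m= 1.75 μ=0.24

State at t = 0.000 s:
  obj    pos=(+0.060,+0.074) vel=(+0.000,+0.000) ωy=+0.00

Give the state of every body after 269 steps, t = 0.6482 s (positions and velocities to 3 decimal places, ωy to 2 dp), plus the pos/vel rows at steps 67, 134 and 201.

State at t = 0.6482 s:
  obj    pos=(+1.271,-0.530) vel=(+3.737,-1.863) ωy=+57.98

Key-timestep trajectory:
   step    t(s)  obj.x    obj.z    obj.vx   obj.vz 
     67  0.1614   +0.135  +0.037  +0.931  -0.464
    134  0.3229   +0.361  -0.076  +1.862  -0.928
    201  0.4843   +0.736  -0.263  +2.792  -1.392


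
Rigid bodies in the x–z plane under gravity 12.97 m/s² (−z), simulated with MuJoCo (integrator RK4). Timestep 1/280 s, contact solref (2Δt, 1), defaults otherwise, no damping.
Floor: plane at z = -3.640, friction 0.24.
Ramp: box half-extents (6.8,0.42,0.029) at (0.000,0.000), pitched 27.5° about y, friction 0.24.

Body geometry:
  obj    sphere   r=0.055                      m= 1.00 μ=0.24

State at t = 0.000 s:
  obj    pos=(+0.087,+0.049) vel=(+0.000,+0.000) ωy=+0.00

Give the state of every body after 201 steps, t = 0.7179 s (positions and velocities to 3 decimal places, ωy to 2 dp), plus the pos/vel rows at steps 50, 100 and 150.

State at t = 0.7179 s:
  obj    pos=(+1.065,-0.460) vel=(+2.724,-1.418) ωy=+55.82

Key-timestep trajectory:
   step    t(s)  obj.x    obj.z    obj.vx   obj.vz 
     50  0.1786   +0.148  +0.018  +0.678  -0.353
    100  0.3571   +0.329  -0.077  +1.355  -0.706
    150  0.5357   +0.632  -0.234  +2.033  -1.058


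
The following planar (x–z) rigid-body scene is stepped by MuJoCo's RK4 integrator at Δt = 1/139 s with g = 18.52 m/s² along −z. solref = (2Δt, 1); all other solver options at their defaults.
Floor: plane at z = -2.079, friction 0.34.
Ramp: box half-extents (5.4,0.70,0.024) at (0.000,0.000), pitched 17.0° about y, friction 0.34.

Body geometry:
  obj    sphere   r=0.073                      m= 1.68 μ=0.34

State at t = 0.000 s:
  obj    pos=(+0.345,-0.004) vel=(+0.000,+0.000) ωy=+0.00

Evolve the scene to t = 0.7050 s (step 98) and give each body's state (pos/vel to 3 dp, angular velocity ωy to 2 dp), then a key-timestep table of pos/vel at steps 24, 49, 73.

State at t = 0.7050 s:
  obj    pos=(+1.264,-0.285) vel=(+2.608,-0.797) ωy=+37.34

Key-timestep trajectory:
   step    t(s)  obj.x    obj.z    obj.vx   obj.vz 
     24  0.1727   +0.400  -0.021  +0.639  -0.195
     49  0.3525   +0.575  -0.074  +1.304  -0.399
     73  0.5252   +0.855  -0.160  +1.943  -0.594
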